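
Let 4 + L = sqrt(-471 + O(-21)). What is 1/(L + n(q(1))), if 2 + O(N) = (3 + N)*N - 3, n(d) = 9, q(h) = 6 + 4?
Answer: 5/123 - 7*I*sqrt(2)/123 ≈ 0.04065 - 0.080484*I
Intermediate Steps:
q(h) = 10
O(N) = -5 + N*(3 + N) (O(N) = -2 + ((3 + N)*N - 3) = -2 + (N*(3 + N) - 3) = -2 + (-3 + N*(3 + N)) = -5 + N*(3 + N))
L = -4 + 7*I*sqrt(2) (L = -4 + sqrt(-471 + (-5 + (-21)**2 + 3*(-21))) = -4 + sqrt(-471 + (-5 + 441 - 63)) = -4 + sqrt(-471 + 373) = -4 + sqrt(-98) = -4 + 7*I*sqrt(2) ≈ -4.0 + 9.8995*I)
1/(L + n(q(1))) = 1/((-4 + 7*I*sqrt(2)) + 9) = 1/(5 + 7*I*sqrt(2))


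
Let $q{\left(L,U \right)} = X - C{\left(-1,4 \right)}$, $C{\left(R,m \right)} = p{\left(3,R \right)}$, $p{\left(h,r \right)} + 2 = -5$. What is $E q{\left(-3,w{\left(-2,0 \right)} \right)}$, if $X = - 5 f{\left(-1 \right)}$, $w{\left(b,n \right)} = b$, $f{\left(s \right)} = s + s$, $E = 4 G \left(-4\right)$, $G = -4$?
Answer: $1088$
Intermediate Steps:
$E = 64$ ($E = 4 \left(-4\right) \left(-4\right) = \left(-16\right) \left(-4\right) = 64$)
$p{\left(h,r \right)} = -7$ ($p{\left(h,r \right)} = -2 - 5 = -7$)
$C{\left(R,m \right)} = -7$
$f{\left(s \right)} = 2 s$
$X = 10$ ($X = - 5 \cdot 2 \left(-1\right) = \left(-5\right) \left(-2\right) = 10$)
$q{\left(L,U \right)} = 17$ ($q{\left(L,U \right)} = 10 - -7 = 10 + 7 = 17$)
$E q{\left(-3,w{\left(-2,0 \right)} \right)} = 64 \cdot 17 = 1088$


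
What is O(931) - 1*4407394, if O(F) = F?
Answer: -4406463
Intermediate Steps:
O(931) - 1*4407394 = 931 - 1*4407394 = 931 - 4407394 = -4406463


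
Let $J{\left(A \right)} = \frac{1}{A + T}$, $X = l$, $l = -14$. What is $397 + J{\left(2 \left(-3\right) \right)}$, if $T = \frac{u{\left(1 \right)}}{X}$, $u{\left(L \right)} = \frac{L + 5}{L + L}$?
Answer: $\frac{34525}{87} \approx 396.84$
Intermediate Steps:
$u{\left(L \right)} = \frac{5 + L}{2 L}$
$X = -14$
$T = - \frac{3}{14}$ ($T = \frac{\frac{1}{2} \cdot 1^{-1} \left(5 + 1\right)}{-14} = \frac{1}{2} \cdot 1 \cdot 6 \left(- \frac{1}{14}\right) = 3 \left(- \frac{1}{14}\right) = - \frac{3}{14} \approx -0.21429$)
$J{\left(A \right)} = \frac{1}{- \frac{3}{14} + A}$ ($J{\left(A \right)} = \frac{1}{A - \frac{3}{14}} = \frac{1}{- \frac{3}{14} + A}$)
$397 + J{\left(2 \left(-3\right) \right)} = 397 + \frac{14}{-3 + 14 \cdot 2 \left(-3\right)} = 397 + \frac{14}{-3 + 14 \left(-6\right)} = 397 + \frac{14}{-3 - 84} = 397 + \frac{14}{-87} = 397 + 14 \left(- \frac{1}{87}\right) = 397 - \frac{14}{87} = \frac{34525}{87}$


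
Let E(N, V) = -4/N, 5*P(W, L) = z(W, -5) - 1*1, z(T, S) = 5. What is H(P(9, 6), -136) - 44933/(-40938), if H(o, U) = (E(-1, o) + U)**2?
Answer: 713348645/40938 ≈ 17425.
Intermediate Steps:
P(W, L) = 4/5 (P(W, L) = (5 - 1*1)/5 = (5 - 1)/5 = (1/5)*4 = 4/5)
H(o, U) = (4 + U)**2 (H(o, U) = (-4/(-1) + U)**2 = (-4*(-1) + U)**2 = (4 + U)**2)
H(P(9, 6), -136) - 44933/(-40938) = (4 - 136)**2 - 44933/(-40938) = (-132)**2 - 44933*(-1/40938) = 17424 + 44933/40938 = 713348645/40938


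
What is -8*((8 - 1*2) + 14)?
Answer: -160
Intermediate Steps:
-8*((8 - 1*2) + 14) = -8*((8 - 2) + 14) = -8*(6 + 14) = -8*20 = -160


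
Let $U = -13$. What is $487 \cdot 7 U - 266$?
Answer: $-44583$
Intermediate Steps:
$487 \cdot 7 U - 266 = 487 \cdot 7 \left(-13\right) - 266 = 487 \left(-91\right) - 266 = -44317 - 266 = -44583$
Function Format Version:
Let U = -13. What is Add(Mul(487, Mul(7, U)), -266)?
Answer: -44583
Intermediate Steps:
Add(Mul(487, Mul(7, U)), -266) = Add(Mul(487, Mul(7, -13)), -266) = Add(Mul(487, -91), -266) = Add(-44317, -266) = -44583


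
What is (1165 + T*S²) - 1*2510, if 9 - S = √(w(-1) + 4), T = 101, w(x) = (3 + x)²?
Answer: 7644 - 3636*√2 ≈ 2501.9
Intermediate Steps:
S = 9 - 2*√2 (S = 9 - √((3 - 1)² + 4) = 9 - √(2² + 4) = 9 - √(4 + 4) = 9 - √8 = 9 - 2*√2 ≈ 6.1716)
(1165 + T*S²) - 1*2510 = (1165 + 101*(9 - 2*√2)²) - 1*2510 = (1165 + 101*(9 - 2*√2)²) - 2510 = -1345 + 101*(9 - 2*√2)²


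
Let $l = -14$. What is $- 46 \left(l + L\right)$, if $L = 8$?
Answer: $276$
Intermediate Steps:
$- 46 \left(l + L\right) = - 46 \left(-14 + 8\right) = \left(-46\right) \left(-6\right) = 276$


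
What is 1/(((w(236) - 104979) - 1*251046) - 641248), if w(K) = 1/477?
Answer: -477/475699220 ≈ -1.0027e-6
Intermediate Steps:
w(K) = 1/477
1/(((w(236) - 104979) - 1*251046) - 641248) = 1/(((1/477 - 104979) - 1*251046) - 641248) = 1/((-50074982/477 - 251046) - 641248) = 1/(-169823924/477 - 641248) = 1/(-475699220/477) = -477/475699220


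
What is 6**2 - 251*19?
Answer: -4733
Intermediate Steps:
6**2 - 251*19 = 36 - 4769 = -4733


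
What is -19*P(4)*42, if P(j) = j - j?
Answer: 0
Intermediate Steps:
P(j) = 0
-19*P(4)*42 = -19*0*42 = 0*42 = 0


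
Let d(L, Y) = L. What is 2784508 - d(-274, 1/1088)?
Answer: 2784782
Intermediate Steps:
2784508 - d(-274, 1/1088) = 2784508 - 1*(-274) = 2784508 + 274 = 2784782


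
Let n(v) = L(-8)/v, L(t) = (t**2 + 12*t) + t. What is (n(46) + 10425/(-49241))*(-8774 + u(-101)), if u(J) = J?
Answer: 10868280625/1132543 ≈ 9596.3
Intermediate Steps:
L(t) = t**2 + 13*t
n(v) = -40/v (n(v) = (-8*(13 - 8))/v = (-8*5)/v = -40/v)
(n(46) + 10425/(-49241))*(-8774 + u(-101)) = (-40/46 + 10425/(-49241))*(-8774 - 101) = (-40*1/46 + 10425*(-1/49241))*(-8875) = (-20/23 - 10425/49241)*(-8875) = -1224595/1132543*(-8875) = 10868280625/1132543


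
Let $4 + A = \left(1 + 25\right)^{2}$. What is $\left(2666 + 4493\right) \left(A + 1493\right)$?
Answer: $15499235$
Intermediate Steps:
$A = 672$ ($A = -4 + \left(1 + 25\right)^{2} = -4 + 26^{2} = -4 + 676 = 672$)
$\left(2666 + 4493\right) \left(A + 1493\right) = \left(2666 + 4493\right) \left(672 + 1493\right) = 7159 \cdot 2165 = 15499235$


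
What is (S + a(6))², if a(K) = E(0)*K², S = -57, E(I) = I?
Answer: 3249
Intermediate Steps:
a(K) = 0 (a(K) = 0*K² = 0)
(S + a(6))² = (-57 + 0)² = (-57)² = 3249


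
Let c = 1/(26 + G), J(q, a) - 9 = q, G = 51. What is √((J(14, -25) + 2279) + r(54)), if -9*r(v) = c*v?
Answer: 4*√853006/77 ≈ 47.978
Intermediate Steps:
J(q, a) = 9 + q
c = 1/77 (c = 1/(26 + 51) = 1/77 ≈ 0.012987)
r(v) = -v/693
√((J(14, -25) + 2279) + r(54)) = √(((9 + 14) + 2279) - 1/693*54) = √((23 + 2279) - 6/77) = √(2302 - 6/77) = √(177248/77) = 4*√853006/77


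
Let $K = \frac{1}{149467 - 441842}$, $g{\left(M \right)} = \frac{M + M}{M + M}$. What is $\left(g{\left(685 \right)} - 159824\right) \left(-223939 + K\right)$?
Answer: $\frac{10464277492932698}{292375} \approx 3.5791 \cdot 10^{10}$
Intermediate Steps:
$g{\left(M \right)} = 1$ ($g{\left(M \right)} = \frac{2 M}{2 M} = 2 M \frac{1}{2 M} = 1$)
$K = - \frac{1}{292375}$ ($K = \frac{1}{-292375} = - \frac{1}{292375} \approx -3.4203 \cdot 10^{-6}$)
$\left(g{\left(685 \right)} - 159824\right) \left(-223939 + K\right) = \left(1 - 159824\right) \left(-223939 - \frac{1}{292375}\right) = \left(-159823\right) \left(- \frac{65474165126}{292375}\right) = \frac{10464277492932698}{292375}$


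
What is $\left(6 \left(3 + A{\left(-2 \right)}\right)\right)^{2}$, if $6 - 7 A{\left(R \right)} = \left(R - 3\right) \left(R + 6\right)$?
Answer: $\frac{79524}{49} \approx 1622.9$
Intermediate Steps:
$A{\left(R \right)} = \frac{6}{7} - \frac{\left(-3 + R\right) \left(6 + R\right)}{7}$ ($A{\left(R \right)} = \frac{6}{7} - \frac{\left(R - 3\right) \left(R + 6\right)}{7} = \frac{6}{7} - \frac{\left(-3 + R\right) \left(6 + R\right)}{7}$)
$\left(6 \left(3 + A{\left(-2 \right)}\right)\right)^{2} = \left(6 \left(3 - \left(- \frac{30}{7} + \frac{4}{7}\right)\right)\right)^{2} = \left(6 \left(3 + \left(\frac{24}{7} + \frac{6}{7} - \frac{4}{7}\right)\right)\right)^{2} = \left(6 \left(3 + \frac{26}{7}\right)\right)^{2} = \left(6 \cdot \frac{47}{7}\right)^{2} = \left(\frac{282}{7}\right)^{2} = \frac{79524}{49}$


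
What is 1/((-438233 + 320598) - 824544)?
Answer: -1/942179 ≈ -1.0614e-6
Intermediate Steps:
1/((-438233 + 320598) - 824544) = 1/(-117635 - 824544) = 1/(-942179) = -1/942179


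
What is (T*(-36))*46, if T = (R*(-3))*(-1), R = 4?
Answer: -19872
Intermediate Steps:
T = 12 (T = (4*(-3))*(-1) = -12*(-1) = 12)
(T*(-36))*46 = (12*(-36))*46 = -432*46 = -19872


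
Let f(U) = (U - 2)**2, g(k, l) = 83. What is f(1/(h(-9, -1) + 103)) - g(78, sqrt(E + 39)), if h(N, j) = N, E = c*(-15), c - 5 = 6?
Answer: -698419/8836 ≈ -79.042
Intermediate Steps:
c = 11 (c = 5 + 6 = 11)
E = -165 (E = 11*(-15) = -165)
f(U) = (-2 + U)**2
f(1/(h(-9, -1) + 103)) - g(78, sqrt(E + 39)) = (-2 + 1/(-9 + 103))**2 - 1*83 = (-2 + 1/94)**2 - 83 = (-187/94)**2 - 83 = 34969/8836 - 83 = -698419/8836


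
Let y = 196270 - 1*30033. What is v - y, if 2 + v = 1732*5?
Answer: -157579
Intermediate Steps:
v = 8658 (v = -2 + 1732*5 = -2 + 8660 = 8658)
y = 166237 (y = 196270 - 30033 = 166237)
v - y = 8658 - 1*166237 = 8658 - 166237 = -157579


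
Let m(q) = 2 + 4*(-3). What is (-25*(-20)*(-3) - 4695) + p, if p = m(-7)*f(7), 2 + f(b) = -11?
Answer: -6065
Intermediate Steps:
m(q) = -10 (m(q) = 2 - 12 = -10)
f(b) = -13 (f(b) = -2 - 11 = -13)
p = 130 (p = -10*(-13) = 130)
(-25*(-20)*(-3) - 4695) + p = (-25*(-20)*(-3) - 4695) + 130 = (500*(-3) - 4695) + 130 = (-1500 - 4695) + 130 = -6195 + 130 = -6065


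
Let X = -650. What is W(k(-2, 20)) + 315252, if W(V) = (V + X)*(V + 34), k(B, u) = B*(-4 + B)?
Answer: 285904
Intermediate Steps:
W(V) = (-650 + V)*(34 + V) (W(V) = (V - 650)*(V + 34) = (-650 + V)*(34 + V))
W(k(-2, 20)) + 315252 = (-22100 + (-2*(-4 - 2))² - (-1232)*(-4 - 2)) + 315252 = (-22100 + (-2*(-6))² - (-1232)*(-6)) + 315252 = (-22100 + 12² - 616*12) + 315252 = (-22100 + 144 - 7392) + 315252 = -29348 + 315252 = 285904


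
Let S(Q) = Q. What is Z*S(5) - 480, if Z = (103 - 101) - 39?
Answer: -665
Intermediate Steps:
Z = -37 (Z = 2 - 39 = -37)
Z*S(5) - 480 = -37*5 - 480 = -185 - 480 = -665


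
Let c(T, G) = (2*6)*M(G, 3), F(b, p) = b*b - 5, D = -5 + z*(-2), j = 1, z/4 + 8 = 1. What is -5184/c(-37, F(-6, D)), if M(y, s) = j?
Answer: -432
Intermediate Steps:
z = -28 (z = -32 + 4*1 = -32 + 4 = -28)
M(y, s) = 1
D = 51 (D = -5 - 28*(-2) = -5 + 56 = 51)
F(b, p) = -5 + b² (F(b, p) = b² - 5 = -5 + b²)
c(T, G) = 12 (c(T, G) = (2*6)*1 = 12*1 = 12)
-5184/c(-37, F(-6, D)) = -5184/12 = -5184*1/12 = -432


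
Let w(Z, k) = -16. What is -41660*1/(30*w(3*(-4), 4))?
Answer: 2083/24 ≈ 86.792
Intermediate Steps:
-41660*1/(30*w(3*(-4), 4)) = -41660/(30*(-16)) = -41660/(-480) = -41660*(-1/480) = 2083/24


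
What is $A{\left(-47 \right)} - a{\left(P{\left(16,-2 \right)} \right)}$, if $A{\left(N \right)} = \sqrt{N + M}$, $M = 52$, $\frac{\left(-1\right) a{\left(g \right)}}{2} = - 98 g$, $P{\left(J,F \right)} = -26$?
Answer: $5096 + \sqrt{5} \approx 5098.2$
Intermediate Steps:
$a{\left(g \right)} = 196 g$ ($a{\left(g \right)} = - 2 \left(- 98 g\right) = 196 g$)
$A{\left(N \right)} = \sqrt{52 + N}$ ($A{\left(N \right)} = \sqrt{N + 52} = \sqrt{52 + N}$)
$A{\left(-47 \right)} - a{\left(P{\left(16,-2 \right)} \right)} = \sqrt{52 - 47} - 196 \left(-26\right) = \sqrt{5} - -5096 = \sqrt{5} + 5096 = 5096 + \sqrt{5}$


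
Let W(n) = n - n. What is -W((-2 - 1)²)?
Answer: 0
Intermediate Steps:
W(n) = 0
-W((-2 - 1)²) = -1*0 = 0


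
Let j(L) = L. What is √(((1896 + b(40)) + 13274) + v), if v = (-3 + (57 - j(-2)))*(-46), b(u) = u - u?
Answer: √12594 ≈ 112.22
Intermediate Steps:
b(u) = 0
v = -2576 (v = (-3 + (57 - 1*(-2)))*(-46) = (-3 + (57 + 2))*(-46) = (-3 + 59)*(-46) = 56*(-46) = -2576)
√(((1896 + b(40)) + 13274) + v) = √(((1896 + 0) + 13274) - 2576) = √((1896 + 13274) - 2576) = √(15170 - 2576) = √12594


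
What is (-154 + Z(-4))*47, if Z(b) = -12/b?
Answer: -7097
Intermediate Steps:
(-154 + Z(-4))*47 = (-154 - 12/(-4))*47 = (-154 - 12*(-1/4))*47 = (-154 + 3)*47 = -151*47 = -7097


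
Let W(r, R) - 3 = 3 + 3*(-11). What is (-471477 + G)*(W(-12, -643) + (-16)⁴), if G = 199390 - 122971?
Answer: -25879854522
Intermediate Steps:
W(r, R) = -27 (W(r, R) = 3 + (3 + 3*(-11)) = 3 + (3 - 33) = 3 - 30 = -27)
G = 76419
(-471477 + G)*(W(-12, -643) + (-16)⁴) = (-471477 + 76419)*(-27 + (-16)⁴) = -395058*(-27 + 65536) = -395058*65509 = -25879854522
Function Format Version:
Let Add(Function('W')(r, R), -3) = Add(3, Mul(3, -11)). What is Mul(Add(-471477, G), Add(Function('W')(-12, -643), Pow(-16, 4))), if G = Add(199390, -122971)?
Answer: -25879854522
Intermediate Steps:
Function('W')(r, R) = -27 (Function('W')(r, R) = Add(3, Add(3, Mul(3, -11))) = Add(3, Add(3, -33)) = Add(3, -30) = -27)
G = 76419
Mul(Add(-471477, G), Add(Function('W')(-12, -643), Pow(-16, 4))) = Mul(Add(-471477, 76419), Add(-27, Pow(-16, 4))) = Mul(-395058, Add(-27, 65536)) = Mul(-395058, 65509) = -25879854522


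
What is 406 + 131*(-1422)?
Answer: -185876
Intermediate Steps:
406 + 131*(-1422) = 406 - 186282 = -185876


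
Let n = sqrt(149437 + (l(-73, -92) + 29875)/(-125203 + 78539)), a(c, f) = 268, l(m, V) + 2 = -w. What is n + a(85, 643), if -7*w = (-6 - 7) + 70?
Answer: 268 + sqrt(249135899556831)/40831 ≈ 654.57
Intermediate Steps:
w = -57/7 (w = -((-6 - 7) + 70)/7 = -(-13 + 70)/7 = -1/7*57 = -57/7 ≈ -8.1429)
l(m, V) = 43/7 (l(m, V) = -2 - 1*(-57/7) = -2 + 57/7 = 43/7)
n = sqrt(249135899556831)/40831 (n = sqrt(149437 + (43/7 + 29875)/(-125203 + 78539)) = sqrt(149437 + (209168/7)/(-46664)) = sqrt(149437 + (209168/7)*(-1/46664)) = sqrt(149437 - 26146/40831) = sqrt(6101636001/40831) = sqrt(249135899556831)/40831 ≈ 386.57)
n + a(85, 643) = sqrt(249135899556831)/40831 + 268 = 268 + sqrt(249135899556831)/40831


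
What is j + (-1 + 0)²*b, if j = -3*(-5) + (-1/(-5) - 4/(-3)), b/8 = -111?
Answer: -13072/15 ≈ -871.47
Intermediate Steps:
b = -888 (b = 8*(-111) = -888)
j = 248/15 (j = 15 + (-1*(-⅕) - 4*(-⅓)) = 15 + (⅕ + 4/3) = 15 + 23/15 = 248/15 ≈ 16.533)
j + (-1 + 0)²*b = 248/15 + (-1 + 0)²*(-888) = 248/15 + (-1)²*(-888) = 248/15 + 1*(-888) = 248/15 - 888 = -13072/15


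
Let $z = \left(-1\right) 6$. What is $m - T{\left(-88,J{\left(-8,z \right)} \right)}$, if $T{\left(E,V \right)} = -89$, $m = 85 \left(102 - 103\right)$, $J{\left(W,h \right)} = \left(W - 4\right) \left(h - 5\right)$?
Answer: $4$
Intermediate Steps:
$z = -6$
$J{\left(W,h \right)} = \left(-5 + h\right) \left(-4 + W\right)$ ($J{\left(W,h \right)} = \left(-4 + W\right) \left(-5 + h\right) = \left(-5 + h\right) \left(-4 + W\right)$)
$m = -85$ ($m = 85 \left(-1\right) = -85$)
$m - T{\left(-88,J{\left(-8,z \right)} \right)} = -85 - -89 = -85 + 89 = 4$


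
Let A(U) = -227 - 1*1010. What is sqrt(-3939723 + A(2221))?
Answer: 4*I*sqrt(246310) ≈ 1985.2*I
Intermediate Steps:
A(U) = -1237 (A(U) = -227 - 1010 = -1237)
sqrt(-3939723 + A(2221)) = sqrt(-3939723 - 1237) = sqrt(-3940960) = 4*I*sqrt(246310)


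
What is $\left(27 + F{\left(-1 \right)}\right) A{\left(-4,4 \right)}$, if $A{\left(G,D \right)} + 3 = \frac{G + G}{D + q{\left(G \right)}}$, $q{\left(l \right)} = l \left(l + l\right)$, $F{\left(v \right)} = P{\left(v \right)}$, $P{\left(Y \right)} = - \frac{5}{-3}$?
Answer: $- \frac{2494}{27} \approx -92.37$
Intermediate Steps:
$P{\left(Y \right)} = \frac{5}{3}$ ($P{\left(Y \right)} = \left(-5\right) \left(- \frac{1}{3}\right) = \frac{5}{3}$)
$F{\left(v \right)} = \frac{5}{3}$
$q{\left(l \right)} = 2 l^{2}$ ($q{\left(l \right)} = l 2 l = 2 l^{2}$)
$A{\left(G,D \right)} = -3 + \frac{2 G}{D + 2 G^{2}}$ ($A{\left(G,D \right)} = -3 + \frac{G + G}{D + 2 G^{2}} = -3 + \frac{2 G}{D + 2 G^{2}}$)
$\left(27 + F{\left(-1 \right)}\right) A{\left(-4,4 \right)} = \left(27 + \frac{5}{3}\right) \frac{- 6 \left(-4\right)^{2} - 12 + 2 \left(-4\right)}{4 + 2 \left(-4\right)^{2}} = \frac{86 \frac{\left(-6\right) 16 - 12 - 8}{4 + 2 \cdot 16}}{3} = \frac{86 \frac{-96 - 12 - 8}{4 + 32}}{3} = \frac{86 \cdot \frac{1}{36} \left(-116\right)}{3} = \frac{86}{3} \left(- \frac{29}{9}\right) = - \frac{2494}{27}$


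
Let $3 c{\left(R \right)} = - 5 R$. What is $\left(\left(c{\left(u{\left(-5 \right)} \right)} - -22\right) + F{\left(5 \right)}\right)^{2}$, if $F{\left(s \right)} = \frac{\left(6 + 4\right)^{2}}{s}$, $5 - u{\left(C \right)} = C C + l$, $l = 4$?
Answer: $6724$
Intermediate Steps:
$u{\left(C \right)} = 1 - C^{2}$ ($u{\left(C \right)} = 5 - \left(C C + 4\right) = 5 - \left(C^{2} + 4\right) = 5 - \left(4 + C^{2}\right) = 1 - C^{2}$)
$F{\left(s \right)} = \frac{100}{s}$ ($F{\left(s \right)} = \frac{10^{2}}{s} = \frac{100}{s}$)
$c{\left(R \right)} = - \frac{5 R}{3}$ ($c{\left(R \right)} = \frac{\left(-5\right) R}{3} = - \frac{5 R}{3}$)
$\left(\left(c{\left(u{\left(-5 \right)} \right)} - -22\right) + F{\left(5 \right)}\right)^{2} = \left(\left(- \frac{5 \left(1 - \left(-5\right)^{2}\right)}{3} - -22\right) + \frac{100}{5}\right)^{2} = \left(\left(- \frac{5 \left(1 - 25\right)}{3} + 22\right) + 100 \cdot \frac{1}{5}\right)^{2} = \left(\left(- \frac{5 \left(1 - 25\right)}{3} + 22\right) + 20\right)^{2} = \left(\left(\left(- \frac{5}{3}\right) \left(-24\right) + 22\right) + 20\right)^{2} = \left(\left(40 + 22\right) + 20\right)^{2} = \left(62 + 20\right)^{2} = 82^{2} = 6724$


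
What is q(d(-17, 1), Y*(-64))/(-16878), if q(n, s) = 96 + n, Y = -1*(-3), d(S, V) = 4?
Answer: -50/8439 ≈ -0.0059249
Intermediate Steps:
Y = 3
q(d(-17, 1), Y*(-64))/(-16878) = (96 + 4)/(-16878) = 100*(-1/16878) = -50/8439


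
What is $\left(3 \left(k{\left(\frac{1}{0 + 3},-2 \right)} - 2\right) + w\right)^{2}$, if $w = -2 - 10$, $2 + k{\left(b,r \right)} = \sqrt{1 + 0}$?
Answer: $441$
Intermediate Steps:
$k{\left(b,r \right)} = -1$ ($k{\left(b,r \right)} = -2 + \sqrt{1 + 0} = -2 + \sqrt{1} = -2 + 1 = -1$)
$w = -12$ ($w = -2 - 10 = -12$)
$\left(3 \left(k{\left(\frac{1}{0 + 3},-2 \right)} - 2\right) + w\right)^{2} = \left(3 \left(-1 - 2\right) - 12\right)^{2} = \left(3 \left(-3\right) - 12\right)^{2} = \left(-9 - 12\right)^{2} = \left(-21\right)^{2} = 441$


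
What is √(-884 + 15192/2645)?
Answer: 2*I*√2903735/115 ≈ 29.635*I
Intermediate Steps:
√(-884 + 15192/2645) = √(-2322988/2645) = 2*I*√2903735/115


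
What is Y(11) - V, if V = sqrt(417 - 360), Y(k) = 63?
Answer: 63 - sqrt(57) ≈ 55.450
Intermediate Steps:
V = sqrt(57) ≈ 7.5498
Y(11) - V = 63 - sqrt(57)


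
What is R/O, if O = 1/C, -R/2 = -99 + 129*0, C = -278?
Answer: -55044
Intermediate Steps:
R = 198 (R = -2*(-99 + 129*0) = -2*(-99 + 0) = -2*(-99) = 198)
O = -1/278 (O = 1/(-278) = -1/278 ≈ -0.0035971)
R/O = 198/(-1/278) = 198*(-278) = -55044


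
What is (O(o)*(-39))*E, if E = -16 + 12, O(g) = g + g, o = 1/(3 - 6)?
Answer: -104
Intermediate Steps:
o = -⅓ (o = 1/(-3) = -⅓ ≈ -0.33333)
O(g) = 2*g
E = -4
(O(o)*(-39))*E = ((2*(-⅓))*(-39))*(-4) = -⅔*(-39)*(-4) = 26*(-4) = -104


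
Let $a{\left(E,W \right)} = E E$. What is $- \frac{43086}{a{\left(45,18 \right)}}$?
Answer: $- \frac{14362}{675} \approx -21.277$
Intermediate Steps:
$a{\left(E,W \right)} = E^{2}$
$- \frac{43086}{a{\left(45,18 \right)}} = - \frac{43086}{45^{2}} = - \frac{43086}{2025} = \left(-43086\right) \frac{1}{2025} = - \frac{14362}{675}$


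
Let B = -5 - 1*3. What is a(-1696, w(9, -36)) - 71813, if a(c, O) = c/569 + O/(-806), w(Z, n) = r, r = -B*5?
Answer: -16467918459/229307 ≈ -71816.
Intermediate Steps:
B = -8 (B = -5 - 3 = -8)
r = 40 (r = -1*(-8)*5 = 8*5 = 40)
w(Z, n) = 40
a(c, O) = -O/806 + c/569 (a(c, O) = c*(1/569) + O*(-1/806) = c/569 - O/806 = -O/806 + c/569)
a(-1696, w(9, -36)) - 71813 = (-1/806*40 + (1/569)*(-1696)) - 71813 = (-20/403 - 1696/569) - 71813 = -694868/229307 - 71813 = -16467918459/229307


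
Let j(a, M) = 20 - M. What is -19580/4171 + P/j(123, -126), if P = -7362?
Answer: -16782791/304483 ≈ -55.119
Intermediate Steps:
-19580/4171 + P/j(123, -126) = -19580/4171 - 7362/(20 - 1*(-126)) = -19580*1/4171 - 7362/(20 + 126) = -19580/4171 - 7362/146 = -19580/4171 - 7362*1/146 = -19580/4171 - 3681/73 = -16782791/304483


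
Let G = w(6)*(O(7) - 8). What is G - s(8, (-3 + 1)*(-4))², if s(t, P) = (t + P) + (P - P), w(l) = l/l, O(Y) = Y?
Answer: -257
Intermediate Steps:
w(l) = 1
s(t, P) = P + t (s(t, P) = (P + t) + 0 = P + t)
G = -1 (G = 1*(7 - 8) = 1*(-1) = -1)
G - s(8, (-3 + 1)*(-4))² = -1 - ((-3 + 1)*(-4) + 8)² = -1 - (-2*(-4) + 8)² = -1 - (8 + 8)² = -1 - 1*16² = -1 - 1*256 = -1 - 256 = -257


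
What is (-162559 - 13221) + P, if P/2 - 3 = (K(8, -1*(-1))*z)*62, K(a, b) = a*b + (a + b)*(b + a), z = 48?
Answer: 353954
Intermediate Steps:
K(a, b) = (a + b)² + a*b (K(a, b) = a*b + (a + b)*(a + b) = a*b + (a + b)² = (a + b)² + a*b)
P = 529734 (P = 6 + 2*((((8 - 1*(-1))² + 8*(-1*(-1)))*48)*62) = 6 + 2*((((8 + 1)² + 8*1)*48)*62) = 6 + 2*(((9² + 8)*48)*62) = 6 + 2*(((81 + 8)*48)*62) = 6 + 2*((89*48)*62) = 6 + 2*(4272*62) = 6 + 2*264864 = 6 + 529728 = 529734)
(-162559 - 13221) + P = (-162559 - 13221) + 529734 = -175780 + 529734 = 353954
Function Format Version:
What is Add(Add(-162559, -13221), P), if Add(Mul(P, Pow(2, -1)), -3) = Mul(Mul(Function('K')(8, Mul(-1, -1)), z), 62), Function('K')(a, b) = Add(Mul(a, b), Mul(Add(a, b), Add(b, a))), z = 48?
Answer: 353954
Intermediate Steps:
Function('K')(a, b) = Add(Pow(Add(a, b), 2), Mul(a, b)) (Function('K')(a, b) = Add(Mul(a, b), Mul(Add(a, b), Add(a, b))) = Add(Mul(a, b), Pow(Add(a, b), 2)) = Add(Pow(Add(a, b), 2), Mul(a, b)))
P = 529734 (P = Add(6, Mul(2, Mul(Mul(Add(Pow(Add(8, Mul(-1, -1)), 2), Mul(8, Mul(-1, -1))), 48), 62))) = Add(6, Mul(2, Mul(Mul(Add(Pow(Add(8, 1), 2), Mul(8, 1)), 48), 62))) = Add(6, Mul(2, Mul(Mul(Add(Pow(9, 2), 8), 48), 62))) = Add(6, Mul(2, Mul(Mul(Add(81, 8), 48), 62))) = Add(6, Mul(2, Mul(Mul(89, 48), 62))) = Add(6, Mul(2, Mul(4272, 62))) = Add(6, Mul(2, 264864)) = Add(6, 529728) = 529734)
Add(Add(-162559, -13221), P) = Add(Add(-162559, -13221), 529734) = Add(-175780, 529734) = 353954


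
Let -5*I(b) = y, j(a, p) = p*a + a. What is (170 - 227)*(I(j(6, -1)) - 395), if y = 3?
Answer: 112746/5 ≈ 22549.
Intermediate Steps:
j(a, p) = a + a*p (j(a, p) = a*p + a = a + a*p)
I(b) = -⅗ (I(b) = -⅕*3 = -⅗)
(170 - 227)*(I(j(6, -1)) - 395) = (170 - 227)*(-⅗ - 395) = -57*(-1978/5) = 112746/5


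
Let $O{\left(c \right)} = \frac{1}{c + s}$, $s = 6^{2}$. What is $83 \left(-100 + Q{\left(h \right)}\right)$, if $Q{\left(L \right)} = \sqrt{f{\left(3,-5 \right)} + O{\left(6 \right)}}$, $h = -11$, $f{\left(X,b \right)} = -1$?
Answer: $-8300 + \frac{83 i \sqrt{1722}}{42} \approx -8300.0 + 82.006 i$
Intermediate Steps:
$s = 36$
$O{\left(c \right)} = \frac{1}{36 + c}$ ($O{\left(c \right)} = \frac{1}{c + 36} = \frac{1}{36 + c}$)
$Q{\left(L \right)} = \frac{i \sqrt{1722}}{42}$ ($Q{\left(L \right)} = \sqrt{-1 + \frac{1}{36 + 6}} = \sqrt{-1 + \frac{1}{42}} = \sqrt{- \frac{41}{42}} = \frac{i \sqrt{1722}}{42}$)
$83 \left(-100 + Q{\left(h \right)}\right) = 83 \left(-100 + \frac{i \sqrt{1722}}{42}\right) = -8300 + \frac{83 i \sqrt{1722}}{42}$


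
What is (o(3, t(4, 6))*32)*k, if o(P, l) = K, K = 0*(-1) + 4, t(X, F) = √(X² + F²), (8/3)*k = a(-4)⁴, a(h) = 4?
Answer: 12288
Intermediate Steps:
k = 96 (k = (3/8)*4⁴ = (3/8)*256 = 96)
t(X, F) = √(F² + X²)
K = 4 (K = 0 + 4 = 4)
o(P, l) = 4
(o(3, t(4, 6))*32)*k = (4*32)*96 = 128*96 = 12288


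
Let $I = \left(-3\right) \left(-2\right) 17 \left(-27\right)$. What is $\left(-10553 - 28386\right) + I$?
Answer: $-41693$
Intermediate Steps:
$I = -2754$ ($I = 6 \cdot 17 \left(-27\right) = 102 \left(-27\right) = -2754$)
$\left(-10553 - 28386\right) + I = \left(-10553 - 28386\right) - 2754 = -38939 - 2754 = -41693$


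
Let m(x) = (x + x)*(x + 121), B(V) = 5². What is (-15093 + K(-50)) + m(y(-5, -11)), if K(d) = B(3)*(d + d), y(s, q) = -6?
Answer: -18973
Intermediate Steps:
B(V) = 25
K(d) = 50*d (K(d) = 25*(d + d) = 25*(2*d) = 50*d)
m(x) = 2*x*(121 + x) (m(x) = (2*x)*(121 + x) = 2*x*(121 + x))
(-15093 + K(-50)) + m(y(-5, -11)) = (-15093 + 50*(-50)) + 2*(-6)*(121 - 6) = (-15093 - 2500) + 2*(-6)*115 = -17593 - 1380 = -18973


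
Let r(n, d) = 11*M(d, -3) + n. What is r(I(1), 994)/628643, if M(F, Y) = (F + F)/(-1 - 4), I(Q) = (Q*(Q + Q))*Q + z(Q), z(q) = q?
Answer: -21853/3143215 ≈ -0.0069524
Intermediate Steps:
I(Q) = Q + 2*Q³ (I(Q) = (Q*(Q + Q))*Q + Q = (Q*(2*Q))*Q + Q = (2*Q²)*Q + Q = 2*Q³ + Q = Q + 2*Q³)
M(F, Y) = -2*F/5 (M(F, Y) = (2*F)/(-5) = (2*F)*(-⅕) = -2*F/5)
r(n, d) = n - 22*d/5 (r(n, d) = 11*(-2*d/5) + n = -22*d/5 + n = n - 22*d/5)
r(I(1), 994)/628643 = ((1 + 2*1³) - 22/5*994)/628643 = ((1 + 2*1) - 21868/5)*(1/628643) = ((1 + 2) - 21868/5)*(1/628643) = (3 - 21868/5)*(1/628643) = -21853/5*1/628643 = -21853/3143215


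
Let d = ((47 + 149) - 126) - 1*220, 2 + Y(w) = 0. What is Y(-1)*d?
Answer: 300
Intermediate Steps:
Y(w) = -2 (Y(w) = -2 + 0 = -2)
d = -150 (d = (196 - 126) - 220 = 70 - 220 = -150)
Y(-1)*d = -2*(-150) = 300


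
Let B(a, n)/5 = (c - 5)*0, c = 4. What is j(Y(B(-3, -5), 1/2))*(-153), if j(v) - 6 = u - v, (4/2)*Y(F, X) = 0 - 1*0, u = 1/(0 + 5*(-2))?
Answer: -9027/10 ≈ -902.70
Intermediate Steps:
B(a, n) = 0 (B(a, n) = 5*((4 - 5)*0) = 5*(-1*0) = 5*0 = 0)
u = -1/10 (u = 1/(0 - 10) = 1/(-10) = -1/10 ≈ -0.10000)
Y(F, X) = 0 (Y(F, X) = (0 - 1*0)/2 = (0 + 0)/2 = (1/2)*0 = 0)
j(v) = 59/10 - v (j(v) = 6 + (-1/10 - v) = 59/10 - v)
j(Y(B(-3, -5), 1/2))*(-153) = (59/10 - 1*0)*(-153) = (59/10 + 0)*(-153) = (59/10)*(-153) = -9027/10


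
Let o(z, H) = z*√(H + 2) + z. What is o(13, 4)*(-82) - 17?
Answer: -1083 - 1066*√6 ≈ -3694.2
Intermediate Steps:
o(z, H) = z + z*√(2 + H) (o(z, H) = z*√(2 + H) + z = z + z*√(2 + H))
o(13, 4)*(-82) - 17 = (13*(1 + √(2 + 4)))*(-82) - 17 = (13*(1 + √6))*(-82) - 17 = (13 + 13*√6)*(-82) - 17 = (-1066 - 1066*√6) - 17 = -1083 - 1066*√6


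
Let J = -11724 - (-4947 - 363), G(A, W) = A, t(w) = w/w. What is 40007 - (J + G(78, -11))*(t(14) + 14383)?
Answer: 91177031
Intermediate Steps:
t(w) = 1
J = -6414 (J = -11724 - 1*(-5310) = -11724 + 5310 = -6414)
40007 - (J + G(78, -11))*(t(14) + 14383) = 40007 - (-6414 + 78)*(1 + 14383) = 40007 - (-6336)*14384 = 40007 - 1*(-91137024) = 40007 + 91137024 = 91177031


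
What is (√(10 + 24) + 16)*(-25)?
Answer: -400 - 25*√34 ≈ -545.77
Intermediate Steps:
(√(10 + 24) + 16)*(-25) = (√34 + 16)*(-25) = (16 + √34)*(-25) = -400 - 25*√34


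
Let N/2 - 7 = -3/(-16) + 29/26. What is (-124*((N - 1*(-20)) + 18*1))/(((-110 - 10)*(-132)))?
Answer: -19561/45760 ≈ -0.42747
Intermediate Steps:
N = 1727/104 (N = 14 + 2*(-3/(-16) + 29/26) = 14 + 2*(-3*(-1/16) + 29*(1/26)) = 14 + 2*(3/16 + 29/26) = 14 + 2*(271/208) = 14 + 271/104 = 1727/104 ≈ 16.606)
(-124*((N - 1*(-20)) + 18*1))/(((-110 - 10)*(-132))) = (-124*((1727/104 - 1*(-20)) + 18*1))/(((-110 - 10)*(-132))) = (-124*((1727/104 + 20) + 18))/((-120*(-132))) = -124*(3807/104 + 18)/15840 = -124*5679/104*(1/15840) = -176049/26*1/15840 = -19561/45760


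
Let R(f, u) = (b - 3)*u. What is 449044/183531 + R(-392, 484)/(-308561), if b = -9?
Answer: 12693037612/5148228081 ≈ 2.4655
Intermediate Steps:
R(f, u) = -12*u (R(f, u) = (-9 - 3)*u = -12*u)
449044/183531 + R(-392, 484)/(-308561) = 449044/183531 - 12*484/(-308561) = 449044*(1/183531) - 5808*(-1/308561) = 449044/183531 + 528/28051 = 12693037612/5148228081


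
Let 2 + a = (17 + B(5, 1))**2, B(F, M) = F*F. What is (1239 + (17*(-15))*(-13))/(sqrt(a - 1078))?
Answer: 759*sqrt(19)/19 ≈ 174.13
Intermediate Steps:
B(F, M) = F**2
a = 1762 (a = -2 + (17 + 5**2)**2 = -2 + (17 + 25)**2 = -2 + 42**2 = -2 + 1764 = 1762)
(1239 + (17*(-15))*(-13))/(sqrt(a - 1078)) = (1239 + (17*(-15))*(-13))/(sqrt(1762 - 1078)) = (1239 - 255*(-13))/(sqrt(684)) = (1239 + 3315)/((6*sqrt(19))) = 4554*(sqrt(19)/114) = 759*sqrt(19)/19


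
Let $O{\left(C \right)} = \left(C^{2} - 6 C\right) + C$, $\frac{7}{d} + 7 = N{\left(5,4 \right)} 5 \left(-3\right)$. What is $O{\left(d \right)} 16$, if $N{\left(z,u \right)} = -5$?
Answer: $- \frac{2331}{289} \approx -8.0658$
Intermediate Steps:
$d = \frac{7}{68}$ ($d = \frac{7}{-7 + \left(-5\right) 5 \left(-3\right)} = \frac{7}{-7 - -75} = \frac{7}{-7 + 75} = \frac{7}{68} \approx 0.10294$)
$O{\left(C \right)} = C^{2} - 5 C$
$O{\left(d \right)} 16 = \frac{7 \left(-5 + \frac{7}{68}\right)}{68} \cdot 16 = \frac{7}{68} \left(- \frac{333}{68}\right) 16 = \left(- \frac{2331}{4624}\right) 16 = - \frac{2331}{289}$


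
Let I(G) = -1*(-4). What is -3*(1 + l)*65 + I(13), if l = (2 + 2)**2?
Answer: -3311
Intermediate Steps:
l = 16 (l = 4**2 = 16)
I(G) = 4
-3*(1 + l)*65 + I(13) = -3*(1 + 16)*65 + 4 = -3*17*65 + 4 = -51*65 + 4 = -3315 + 4 = -3311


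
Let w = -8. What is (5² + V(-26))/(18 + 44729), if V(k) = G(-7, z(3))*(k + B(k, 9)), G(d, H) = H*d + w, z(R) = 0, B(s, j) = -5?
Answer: 273/44747 ≈ 0.0061010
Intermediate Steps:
G(d, H) = -8 + H*d (G(d, H) = H*d - 8 = -8 + H*d)
V(k) = 40 - 8*k (V(k) = (-8 + 0*(-7))*(k - 5) = (-8 + 0)*(-5 + k) = -8*(-5 + k) = 40 - 8*k)
(5² + V(-26))/(18 + 44729) = (5² + (40 - 8*(-26)))/(18 + 44729) = (25 + (40 + 208))/44747 = (25 + 248)*(1/44747) = 273*(1/44747) = 273/44747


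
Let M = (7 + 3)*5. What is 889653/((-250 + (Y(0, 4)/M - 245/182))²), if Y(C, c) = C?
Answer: 601405428/42706225 ≈ 14.082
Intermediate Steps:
M = 50 (M = 10*5 = 50)
889653/((-250 + (Y(0, 4)/M - 245/182))²) = 889653/((-250 + (0/50 - 245/182))²) = 889653/((-250 + (0*(1/50) - 245*1/182))²) = 889653/((-250 + (0 - 35/26))²) = 889653/((-250 - 35/26)²) = 889653/((-6535/26)²) = 889653/(42706225/676) = 889653*(676/42706225) = 601405428/42706225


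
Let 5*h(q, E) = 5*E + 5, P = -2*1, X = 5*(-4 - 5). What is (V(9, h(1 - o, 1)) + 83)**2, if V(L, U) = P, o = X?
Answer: 6561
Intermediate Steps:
X = -45 (X = 5*(-9) = -45)
o = -45
P = -2
h(q, E) = 1 + E (h(q, E) = (5*E + 5)/5 = (5 + 5*E)/5 = 1 + E)
V(L, U) = -2
(V(9, h(1 - o, 1)) + 83)**2 = (-2 + 83)**2 = 81**2 = 6561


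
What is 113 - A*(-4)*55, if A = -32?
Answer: -6927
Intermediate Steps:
113 - A*(-4)*55 = 113 - (-32)*(-4)*55 = 113 - 1*128*55 = 113 - 128*55 = 113 - 7040 = -6927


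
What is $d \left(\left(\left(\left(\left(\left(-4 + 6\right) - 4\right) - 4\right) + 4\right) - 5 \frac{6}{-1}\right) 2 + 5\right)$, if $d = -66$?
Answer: $-4026$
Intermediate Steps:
$d \left(\left(\left(\left(\left(\left(-4 + 6\right) - 4\right) - 4\right) + 4\right) - 5 \frac{6}{-1}\right) 2 + 5\right) = - 66 \left(\left(\left(\left(\left(\left(-4 + 6\right) - 4\right) - 4\right) + 4\right) - 5 \frac{6}{-1}\right) 2 + 5\right) = - 66 \left(\left(\left(\left(\left(2 - 4\right) - 4\right) + 4\right) - 5 \cdot 6 \left(-1\right)\right) 2 + 5\right) = - 66 \left(\left(\left(\left(-2 - 4\right) + 4\right) - -30\right) 2 + 5\right) = - 66 \left(\left(\left(-6 + 4\right) + 30\right) 2 + 5\right) = - 66 \left(\left(-2 + 30\right) 2 + 5\right) = - 66 \left(28 \cdot 2 + 5\right) = - 66 \left(56 + 5\right) = \left(-66\right) 61 = -4026$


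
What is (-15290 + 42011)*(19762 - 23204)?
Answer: -91973682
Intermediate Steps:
(-15290 + 42011)*(19762 - 23204) = 26721*(-3442) = -91973682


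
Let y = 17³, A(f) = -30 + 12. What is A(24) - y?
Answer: -4931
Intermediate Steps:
A(f) = -18
y = 4913
A(24) - y = -18 - 1*4913 = -18 - 4913 = -4931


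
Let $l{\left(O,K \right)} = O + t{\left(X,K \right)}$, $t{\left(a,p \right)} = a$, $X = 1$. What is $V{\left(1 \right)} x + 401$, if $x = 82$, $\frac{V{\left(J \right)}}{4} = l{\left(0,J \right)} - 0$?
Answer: $729$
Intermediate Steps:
$l{\left(O,K \right)} = 1 + O$ ($l{\left(O,K \right)} = O + 1 = 1 + O$)
$V{\left(J \right)} = 4$ ($V{\left(J \right)} = 4 \left(\left(1 + 0\right) - 0\right) = 4 \left(1 + 0\right) = 4 \cdot 1 = 4$)
$V{\left(1 \right)} x + 401 = 4 \cdot 82 + 401 = 328 + 401 = 729$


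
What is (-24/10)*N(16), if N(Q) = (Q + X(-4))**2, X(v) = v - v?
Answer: -3072/5 ≈ -614.40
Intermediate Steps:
X(v) = 0
N(Q) = Q**2 (N(Q) = (Q + 0)**2 = Q**2)
(-24/10)*N(16) = -24/10*16**2 = -24*1/10*256 = -12/5*256 = -3072/5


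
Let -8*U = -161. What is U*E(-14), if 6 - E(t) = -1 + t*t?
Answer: -30429/8 ≈ -3803.6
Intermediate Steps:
E(t) = 7 - t² (E(t) = 6 - (-1 + t*t) = 6 - (-1 + t²) = 6 + (1 - t²) = 7 - t²)
U = 161/8 (U = -⅛*(-161) = 161/8 ≈ 20.125)
U*E(-14) = 161*(7 - 1*(-14)²)/8 = 161*(7 - 1*196)/8 = 161*(7 - 196)/8 = (161/8)*(-189) = -30429/8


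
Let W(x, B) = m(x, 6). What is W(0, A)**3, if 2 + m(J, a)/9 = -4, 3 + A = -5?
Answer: -157464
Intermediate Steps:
A = -8 (A = -3 - 5 = -8)
m(J, a) = -54 (m(J, a) = -18 + 9*(-4) = -18 - 36 = -54)
W(x, B) = -54
W(0, A)**3 = (-54)**3 = -157464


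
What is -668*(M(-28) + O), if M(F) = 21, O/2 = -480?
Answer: 627252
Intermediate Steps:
O = -960 (O = 2*(-480) = -960)
-668*(M(-28) + O) = -668*(21 - 960) = -668*(-939) = 627252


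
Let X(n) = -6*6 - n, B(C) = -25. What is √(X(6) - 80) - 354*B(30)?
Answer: 8850 + I*√122 ≈ 8850.0 + 11.045*I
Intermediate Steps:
X(n) = -36 - n
√(X(6) - 80) - 354*B(30) = √((-36 - 1*6) - 80) - 354*(-25) = √((-36 - 6) - 80) + 8850 = √(-42 - 80) + 8850 = √(-122) + 8850 = I*√122 + 8850 = 8850 + I*√122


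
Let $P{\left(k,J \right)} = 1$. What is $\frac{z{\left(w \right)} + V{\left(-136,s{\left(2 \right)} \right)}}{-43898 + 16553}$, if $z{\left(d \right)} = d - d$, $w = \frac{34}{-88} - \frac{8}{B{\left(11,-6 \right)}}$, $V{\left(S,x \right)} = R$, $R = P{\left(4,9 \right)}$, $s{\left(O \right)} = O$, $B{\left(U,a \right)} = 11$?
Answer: $- \frac{1}{27345} \approx -3.657 \cdot 10^{-5}$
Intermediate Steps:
$R = 1$
$V{\left(S,x \right)} = 1$
$w = - \frac{49}{44}$ ($w = \frac{34}{-88} - \frac{8}{11} = 34 \left(- \frac{1}{88}\right) - \frac{8}{11} = - \frac{17}{44} - \frac{8}{11} = - \frac{49}{44} \approx -1.1136$)
$z{\left(d \right)} = 0$
$\frac{z{\left(w \right)} + V{\left(-136,s{\left(2 \right)} \right)}}{-43898 + 16553} = \frac{0 + 1}{-43898 + 16553} = 1 \frac{1}{-27345} = 1 \left(- \frac{1}{27345}\right) = - \frac{1}{27345}$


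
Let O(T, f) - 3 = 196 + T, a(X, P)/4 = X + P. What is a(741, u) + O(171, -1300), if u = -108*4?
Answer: 1606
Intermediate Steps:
u = -432
a(X, P) = 4*P + 4*X (a(X, P) = 4*(X + P) = 4*(P + X) = 4*P + 4*X)
O(T, f) = 199 + T (O(T, f) = 3 + (196 + T) = 199 + T)
a(741, u) + O(171, -1300) = (4*(-432) + 4*741) + (199 + 171) = (-1728 + 2964) + 370 = 1236 + 370 = 1606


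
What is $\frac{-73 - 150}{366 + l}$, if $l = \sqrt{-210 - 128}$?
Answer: $- \frac{40809}{67147} + \frac{2899 i \sqrt{2}}{134294} \approx -0.60776 + 0.030529 i$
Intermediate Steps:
$l = 13 i \sqrt{2}$ ($l = \sqrt{-338} = 13 i \sqrt{2} \approx 18.385 i$)
$\frac{-73 - 150}{366 + l} = \frac{-73 - 150}{366 + 13 i \sqrt{2}} = - \frac{223}{366 + 13 i \sqrt{2}}$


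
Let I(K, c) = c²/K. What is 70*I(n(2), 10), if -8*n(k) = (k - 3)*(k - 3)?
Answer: -56000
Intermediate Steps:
n(k) = -(-3 + k)²/8 (n(k) = -(k - 3)*(k - 3)/8 = -(-3 + k)*(-3 + k)/8 = -(-3 + k)²/8)
I(K, c) = c²/K
70*I(n(2), 10) = 70*(10²/(-(-3 + 2)²/8)) = 70*(100/(-⅛*(-1)²)) = 70*(100/(-⅛*1)) = 70*(100/(-⅛)) = 70*(-8*100) = 70*(-800) = -56000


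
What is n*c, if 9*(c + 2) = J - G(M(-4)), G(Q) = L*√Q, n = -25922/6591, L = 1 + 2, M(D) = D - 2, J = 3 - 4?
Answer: 37886/4563 + 1994*I*√6/1521 ≈ 8.3029 + 3.2112*I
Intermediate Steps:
J = -1
M(D) = -2 + D
L = 3
n = -1994/507 (n = -25922*1/6591 = -1994/507 ≈ -3.9329)
G(Q) = 3*√Q
c = -19/9 - I*√6/3 (c = -2 + (-1 - 3*√(-2 - 4))/9 = -2 + (-1 - 3*√(-6))/9 = -2 + (-1 - 3*I*√6)/9 = -2 + (-⅑ - I*√6/3) = -19/9 - I*√6/3 ≈ -2.1111 - 0.8165*I)
n*c = -1994*(-19/9 - I*√6/3)/507 = 37886/4563 + 1994*I*√6/1521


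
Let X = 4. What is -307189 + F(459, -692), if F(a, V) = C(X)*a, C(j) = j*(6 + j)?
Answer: -288829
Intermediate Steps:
F(a, V) = 40*a (F(a, V) = (4*(6 + 4))*a = (4*10)*a = 40*a)
-307189 + F(459, -692) = -307189 + 40*459 = -307189 + 18360 = -288829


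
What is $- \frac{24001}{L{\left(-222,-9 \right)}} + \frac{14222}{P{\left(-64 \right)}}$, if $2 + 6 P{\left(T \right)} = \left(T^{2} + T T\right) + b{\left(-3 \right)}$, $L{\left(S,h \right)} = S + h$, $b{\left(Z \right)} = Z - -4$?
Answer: $\frac{216303883}{1892121} \approx 114.32$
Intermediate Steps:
$b{\left(Z \right)} = 4 + Z$ ($b{\left(Z \right)} = Z + 4 = 4 + Z$)
$P{\left(T \right)} = - \frac{1}{6} + \frac{T^{2}}{3}$ ($P{\left(T \right)} = - \frac{1}{3} + \frac{\left(T^{2} + T T\right) + \left(4 - 3\right)}{6} = - \frac{1}{3} + \frac{\left(T^{2} + T^{2}\right) + 1}{6} = - \frac{1}{3} + \frac{2 T^{2} + 1}{6} = - \frac{1}{3} + \frac{1 + 2 T^{2}}{6} = - \frac{1}{3} + \left(\frac{1}{6} + \frac{T^{2}}{3}\right) = - \frac{1}{6} + \frac{T^{2}}{3}$)
$- \frac{24001}{L{\left(-222,-9 \right)}} + \frac{14222}{P{\left(-64 \right)}} = - \frac{24001}{-222 - 9} + \frac{14222}{- \frac{1}{6} + \frac{\left(-64\right)^{2}}{3}} = - \frac{24001}{-231} + \frac{14222}{- \frac{1}{6} + \frac{1}{3} \cdot 4096} = \left(-24001\right) \left(- \frac{1}{231}\right) + \frac{14222}{- \frac{1}{6} + \frac{4096}{3}} = \frac{24001}{231} + \frac{14222}{\frac{8191}{6}} = \frac{24001}{231} + 14222 \cdot \frac{6}{8191} = \frac{24001}{231} + \frac{85332}{8191} = \frac{216303883}{1892121}$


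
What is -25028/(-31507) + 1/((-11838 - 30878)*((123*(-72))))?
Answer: 9467914632595/11918874274272 ≈ 0.79436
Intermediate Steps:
-25028/(-31507) + 1/((-11838 - 30878)*((123*(-72)))) = -25028*(-1/31507) + 1/(-42716*(-8856)) = 25028/31507 - 1/42716*(-1/8856) = 25028/31507 + 1/378292896 = 9467914632595/11918874274272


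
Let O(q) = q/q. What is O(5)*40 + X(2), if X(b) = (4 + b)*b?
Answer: 52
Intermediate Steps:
O(q) = 1
X(b) = b*(4 + b)
O(5)*40 + X(2) = 1*40 + 2*(4 + 2) = 40 + 2*6 = 40 + 12 = 52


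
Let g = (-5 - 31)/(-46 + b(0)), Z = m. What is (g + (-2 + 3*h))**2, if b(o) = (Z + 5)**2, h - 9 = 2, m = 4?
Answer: 1100401/1225 ≈ 898.29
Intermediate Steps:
h = 11 (h = 9 + 2 = 11)
Z = 4
b(o) = 81 (b(o) = (4 + 5)**2 = 9**2 = 81)
g = -36/35 (g = (-5 - 31)/(-46 + 81) = -36/35 ≈ -1.0286)
(g + (-2 + 3*h))**2 = (-36/35 + (-2 + 3*11))**2 = (-36/35 + (-2 + 33))**2 = (-36/35 + 31)**2 = (1049/35)**2 = 1100401/1225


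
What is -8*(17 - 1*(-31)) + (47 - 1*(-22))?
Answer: -315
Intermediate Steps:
-8*(17 - 1*(-31)) + (47 - 1*(-22)) = -8*(17 + 31) + (47 + 22) = -8*48 + 69 = -384 + 69 = -315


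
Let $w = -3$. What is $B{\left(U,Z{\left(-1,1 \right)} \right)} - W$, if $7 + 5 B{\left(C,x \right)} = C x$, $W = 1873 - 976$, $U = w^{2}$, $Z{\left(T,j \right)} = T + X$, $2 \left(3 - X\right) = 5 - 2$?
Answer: $- \frac{1795}{2} \approx -897.5$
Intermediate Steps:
$X = \frac{3}{2}$ ($X = 3 - \frac{5 - 2}{2} = 3 - \frac{3}{2} = \frac{3}{2} \approx 1.5$)
$Z{\left(T,j \right)} = \frac{3}{2} + T$ ($Z{\left(T,j \right)} = T + \frac{3}{2} = \frac{3}{2} + T$)
$U = 9$ ($U = \left(-3\right)^{2} = 9$)
$W = 897$ ($W = 1873 - 976 = 897$)
$B{\left(C,x \right)} = - \frac{7}{5} + \frac{C x}{5}$
$B{\left(U,Z{\left(-1,1 \right)} \right)} - W = \left(- \frac{7}{5} + \frac{1}{5} \cdot 9 \left(\frac{3}{2} - 1\right)\right) - 897 = \left(- \frac{7}{5} + \frac{1}{5} \cdot 9 \cdot \frac{1}{2}\right) - 897 = \left(- \frac{7}{5} + \frac{9}{10}\right) - 897 = - \frac{1}{2} - 897 = - \frac{1795}{2}$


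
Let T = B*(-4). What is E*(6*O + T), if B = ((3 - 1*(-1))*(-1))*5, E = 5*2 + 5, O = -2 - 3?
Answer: 750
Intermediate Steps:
O = -5
E = 15 (E = 10 + 5 = 15)
B = -20 (B = ((3 + 1)*(-1))*5 = (4*(-1))*5 = -4*5 = -20)
T = 80 (T = -20*(-4) = 80)
E*(6*O + T) = 15*(6*(-5) + 80) = 15*(-30 + 80) = 15*50 = 750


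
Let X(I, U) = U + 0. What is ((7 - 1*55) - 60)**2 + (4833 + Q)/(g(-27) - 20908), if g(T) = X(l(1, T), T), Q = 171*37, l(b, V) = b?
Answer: 48834936/4187 ≈ 11663.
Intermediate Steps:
X(I, U) = U
Q = 6327
g(T) = T
((7 - 1*55) - 60)**2 + (4833 + Q)/(g(-27) - 20908) = ((7 - 1*55) - 60)**2 + (4833 + 6327)/(-27 - 20908) = ((7 - 55) - 60)**2 + 11160/(-20935) = (-48 - 60)**2 + 11160*(-1/20935) = (-108)**2 - 2232/4187 = 11664 - 2232/4187 = 48834936/4187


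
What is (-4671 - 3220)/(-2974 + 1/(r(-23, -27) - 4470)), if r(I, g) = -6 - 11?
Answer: 35406917/13344339 ≈ 2.6533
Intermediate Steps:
r(I, g) = -17
(-4671 - 3220)/(-2974 + 1/(r(-23, -27) - 4470)) = (-4671 - 3220)/(-2974 + 1/(-17 - 4470)) = -7891/(-2974 + 1/(-4487)) = -7891/(-2974 - 1/4487) = -7891/(-13344339/4487) = -7891*(-4487/13344339) = 35406917/13344339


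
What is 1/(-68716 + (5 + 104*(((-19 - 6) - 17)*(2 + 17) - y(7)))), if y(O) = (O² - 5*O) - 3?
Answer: -1/152847 ≈ -6.5425e-6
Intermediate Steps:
y(O) = -3 + O² - 5*O
1/(-68716 + (5 + 104*(((-19 - 6) - 17)*(2 + 17) - y(7)))) = 1/(-68716 + (5 + 104*(((-19 - 6) - 17)*(2 + 17) - (-3 + 7² - 5*7)))) = 1/(-68716 + (5 + 104*((-25 - 17)*19 - (-3 + 49 - 35)))) = 1/(-68716 + (5 + 104*(-42*19 - 1*11))) = 1/(-68716 + (5 + 104*(-798 - 11))) = 1/(-68716 + (5 + 104*(-809))) = 1/(-68716 + (5 - 84136)) = 1/(-68716 - 84131) = 1/(-152847) = -1/152847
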